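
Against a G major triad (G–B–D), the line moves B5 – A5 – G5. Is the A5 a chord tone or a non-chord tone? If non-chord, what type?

Non-chord tone — a passing tone.

The harmony at that moment is G major triad (G, B, D); A5 is not a chord tone.
It is approached by step down from B5 and left by step down to G5.
Step in, step out in the same direction — a passing tone.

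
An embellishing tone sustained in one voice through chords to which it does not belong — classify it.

Approach: none. Departure: none — a single pitch is sustained while the chords change around it, passing through harmonies that do not contain it.
No melodic motion at all; the dissonance is created entirely by the moving harmonies against the stationary note — a pedal tone (pedal point).

Pedal tone.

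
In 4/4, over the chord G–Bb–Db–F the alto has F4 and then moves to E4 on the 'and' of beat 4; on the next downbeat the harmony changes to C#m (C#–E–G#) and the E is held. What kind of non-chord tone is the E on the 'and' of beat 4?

Anticipation.

The harmony at that moment is G half-diminished seventh chord (G, Bb, Db, F); E4 is not a chord tone.
It is approached by step down from F4 and then sustained as the same pitch into the next harmony.
Arriving early and becoming a chord tone when the harmony changes — an anticipation.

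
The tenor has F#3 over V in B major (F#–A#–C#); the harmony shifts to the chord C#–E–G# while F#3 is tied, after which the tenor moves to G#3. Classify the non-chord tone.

F#3 is a retardation.

The harmony at that moment is C# minor triad (C#, E, G#); F#3 is not a chord tone.
It is held over (the same pitch as the preceding F#3) and left by step up to G#3.
Held over from the previous chord and resolving up by step — a retardation.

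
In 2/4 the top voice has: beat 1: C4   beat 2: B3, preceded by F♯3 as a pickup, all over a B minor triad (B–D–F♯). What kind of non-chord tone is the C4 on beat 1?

The harmony at that moment is B minor triad (B, D, F♯); C4 is not a chord tone.
It is approached by leap up from F♯3 and left by step down to B3.
Leap in, step out, metrically accented — an appoggiatura.

Appoggiatura.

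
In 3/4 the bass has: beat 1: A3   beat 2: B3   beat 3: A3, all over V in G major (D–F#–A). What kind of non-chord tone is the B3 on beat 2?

Upper neighbor tone.

The harmony at that moment is D major triad (D, F#, A); B3 is not a chord tone.
It is approached by step up from A3 and left by step down to A3.
Step away and step back to the same note — a neighbor tone (upper neighbor).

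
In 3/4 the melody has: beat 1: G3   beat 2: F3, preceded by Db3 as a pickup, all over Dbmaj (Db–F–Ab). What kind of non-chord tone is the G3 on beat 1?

Appoggiatura.

The harmony at that moment is Db major triad (Db, F, Ab); G3 is not a chord tone.
It is approached by leap up from Db3 and left by step down to F3.
Leap in, step out, metrically accented — an appoggiatura.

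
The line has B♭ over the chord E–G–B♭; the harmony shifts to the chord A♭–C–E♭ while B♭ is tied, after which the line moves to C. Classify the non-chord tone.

B♭ is a retardation.

The harmony at that moment is A♭ major triad (A♭, C, E♭); B♭ is not a chord tone.
It is held over (the same pitch as the preceding B♭) and left by step up to C.
Held over from the previous chord and resolving up by step — a retardation.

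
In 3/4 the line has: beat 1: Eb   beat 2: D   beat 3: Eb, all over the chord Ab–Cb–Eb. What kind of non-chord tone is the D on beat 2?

The harmony at that moment is Ab minor triad (Ab, Cb, Eb); D is not a chord tone.
It is approached by step down from Eb and left by step up to Eb.
Step away and step back to the same note — a neighbor tone (lower neighbor).

Lower neighbor tone.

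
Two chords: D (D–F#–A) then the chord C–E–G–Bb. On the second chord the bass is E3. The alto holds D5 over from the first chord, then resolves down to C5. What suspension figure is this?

7–6 suspension.

At the second chord the bass is E3. The suspended D5 lies a seventh above the bass; after resolving down by step to C5, the interval above the bass becomes a sixth.
Suspension figures are named by those two intervals: 7–6.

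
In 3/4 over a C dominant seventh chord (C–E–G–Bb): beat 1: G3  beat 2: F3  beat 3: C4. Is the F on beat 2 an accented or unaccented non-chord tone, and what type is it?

Unaccented escape tone.

The harmony at that moment is C dominant seventh chord (C, E, G, Bb); F3 is not a chord tone.
It is approached by step down from G3 and left by leap up to C4.
Step in, leap out — an escape tone.
It falls on a weak beat, so it is unaccented.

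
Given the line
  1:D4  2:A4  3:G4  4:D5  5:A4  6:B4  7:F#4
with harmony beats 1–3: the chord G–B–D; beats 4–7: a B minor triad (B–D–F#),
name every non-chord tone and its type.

A4 (beat 2) — appoggiatura; A4 (beat 5) — appoggiatura.

The harmony at that moment is G major triad (G, B, D); A4 is not a chord tone.
It is approached by leap up from D4 and left by step down to G4.
Leap in, step out — an appoggiatura.
The harmony at that moment is B minor triad (B, D, F#); A4 is not a chord tone.
It is approached by leap down from D5 and left by step up to B4.
Leap in, step out — an appoggiatura.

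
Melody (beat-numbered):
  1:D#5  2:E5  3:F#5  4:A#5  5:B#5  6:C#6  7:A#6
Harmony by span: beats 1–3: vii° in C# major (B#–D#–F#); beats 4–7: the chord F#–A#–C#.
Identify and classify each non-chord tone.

E5 (beat 2) — passing tone; B#5 (beat 5) — passing tone.

The harmony at that moment is B# diminished triad (B#, D#, F#); E5 is not a chord tone.
It is approached by step up from D#5 and left by step up to F#5.
Step in, step out in the same direction — a passing tone.
The harmony at that moment is F# major triad (F#, A#, C#); B#5 is not a chord tone.
It is approached by step up from A#5 and left by step up to C#6.
Step in, step out in the same direction — a passing tone.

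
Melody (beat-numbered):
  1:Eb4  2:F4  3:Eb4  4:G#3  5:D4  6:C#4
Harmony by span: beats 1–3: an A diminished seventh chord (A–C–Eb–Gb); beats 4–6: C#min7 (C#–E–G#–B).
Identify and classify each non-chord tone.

F4 (beat 2) — neighbor tone; D4 (beat 5) — appoggiatura.

The harmony at that moment is A diminished seventh chord (A, C, Eb, Gb); F4 is not a chord tone.
It is approached by step up from Eb4 and left by step down to Eb4.
Step away and step back to the same note — a neighbor tone (upper neighbor).
The harmony at that moment is C# minor seventh chord (C#, E, G#, B); D4 is not a chord tone.
It is approached by leap up from G#3 and left by step down to C#4.
Leap in, step out — an appoggiatura.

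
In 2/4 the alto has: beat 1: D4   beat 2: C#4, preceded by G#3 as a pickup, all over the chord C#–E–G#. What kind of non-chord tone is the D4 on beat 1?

The harmony at that moment is C# minor triad (C#, E, G#); D4 is not a chord tone.
It is approached by leap up from G#3 and left by step down to C#4.
Leap in, step out, metrically accented — an appoggiatura.

Appoggiatura.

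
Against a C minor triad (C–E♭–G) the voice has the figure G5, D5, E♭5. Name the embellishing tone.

D5 is an appoggiatura.

The harmony at that moment is C minor triad (C, E♭, G); D5 is not a chord tone.
It is approached by leap down from G5 and left by step up to E♭5.
Leap in, step out — an appoggiatura.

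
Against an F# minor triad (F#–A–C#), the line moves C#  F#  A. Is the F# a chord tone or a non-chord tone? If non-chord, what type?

Chord tone (the root of F# minor triad).

F# minor triad contains F#, A, C#; F# is the root, so it is a chord tone.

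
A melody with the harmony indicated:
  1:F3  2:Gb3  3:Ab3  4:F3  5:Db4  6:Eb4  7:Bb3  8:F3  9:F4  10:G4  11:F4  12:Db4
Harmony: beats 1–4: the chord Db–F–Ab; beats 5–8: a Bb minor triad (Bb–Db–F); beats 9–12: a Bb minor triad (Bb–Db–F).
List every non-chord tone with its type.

Gb3 (beat 2) — passing tone; Eb4 (beat 6) — escape tone; G4 (beat 10) — neighbor tone.

The harmony at that moment is Db major triad (Db, F, Ab); Gb3 is not a chord tone.
It is approached by step up from F3 and left by step up to Ab3.
Step in, step out in the same direction — a passing tone.
The harmony at that moment is Bb minor triad (Bb, Db, F); Eb4 is not a chord tone.
It is approached by step up from Db4 and left by leap down to Bb3.
Step in, leap out — an escape tone.
The harmony at that moment is Bb minor triad (Bb, Db, F); G4 is not a chord tone.
It is approached by step up from F4 and left by step down to F4.
Step away and step back to the same note — a neighbor tone (upper neighbor).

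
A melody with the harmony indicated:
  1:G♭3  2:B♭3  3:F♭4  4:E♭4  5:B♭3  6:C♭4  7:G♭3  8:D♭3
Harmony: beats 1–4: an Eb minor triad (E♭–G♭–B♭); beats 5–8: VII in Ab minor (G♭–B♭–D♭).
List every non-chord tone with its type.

F♭4 (beat 3) — appoggiatura; C♭4 (beat 6) — escape tone.

The harmony at that moment is E♭ minor triad (E♭, G♭, B♭); F♭4 is not a chord tone.
It is approached by leap up from B♭3 and left by step down to E♭4.
Leap in, step out — an appoggiatura.
The harmony at that moment is G♭ major triad (G♭, B♭, D♭); C♭4 is not a chord tone.
It is approached by step up from B♭3 and left by leap down to G♭3.
Step in, leap out — an escape tone.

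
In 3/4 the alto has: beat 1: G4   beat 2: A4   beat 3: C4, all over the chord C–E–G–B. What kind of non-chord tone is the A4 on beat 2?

The harmony at that moment is C major seventh chord (C, E, G, B); A4 is not a chord tone.
It is approached by step up from G4 and left by leap down to C4.
Step in, leap out, on a weak beat — an escape tone.

Escape tone.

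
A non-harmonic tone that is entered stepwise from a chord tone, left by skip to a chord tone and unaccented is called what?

Escape tone.

Approach: by step. Departure: by leap. Metric position: weak.
Step in, leap out, from a weak position — an escape tone (échappée). (It is the mirror image of the appoggiatura, which leaps in and steps out on a strong beat.)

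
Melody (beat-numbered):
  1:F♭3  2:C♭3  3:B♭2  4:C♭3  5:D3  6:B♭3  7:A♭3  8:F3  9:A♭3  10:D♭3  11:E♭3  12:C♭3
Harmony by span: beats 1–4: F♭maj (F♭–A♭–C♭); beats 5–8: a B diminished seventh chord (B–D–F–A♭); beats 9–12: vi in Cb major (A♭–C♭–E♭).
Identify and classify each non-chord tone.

B♭2 (beat 3) — neighbor tone; B♭3 (beat 6) — appoggiatura; D♭3 (beat 10) — appoggiatura.

The harmony at that moment is F♭ major triad (F♭, A♭, C♭); B♭2 is not a chord tone.
It is approached by step down from C♭3 and left by step up to C♭3.
Step away and step back to the same note — a neighbor tone (lower neighbor).
The harmony at that moment is B diminished seventh chord (B, D, F, A♭); B♭3 is not a chord tone.
It is approached by leap up from D3 and left by step down to A♭3.
Leap in, step out — an appoggiatura.
The harmony at that moment is A♭ minor triad (A♭, C♭, E♭); D♭3 is not a chord tone.
It is approached by leap down from A♭3 and left by step up to E♭3.
Leap in, step out — an appoggiatura.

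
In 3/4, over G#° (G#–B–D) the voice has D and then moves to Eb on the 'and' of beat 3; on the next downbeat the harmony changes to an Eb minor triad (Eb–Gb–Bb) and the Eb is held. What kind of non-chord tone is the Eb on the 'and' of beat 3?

Anticipation.

The harmony at that moment is G# diminished triad (G#, B, D); Eb is not a chord tone.
It is approached by step up from D and then sustained as the same pitch into the next harmony.
Arriving early and becoming a chord tone when the harmony changes — an anticipation.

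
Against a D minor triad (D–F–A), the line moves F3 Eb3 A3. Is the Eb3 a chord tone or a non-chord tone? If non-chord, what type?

The harmony at that moment is D minor triad (D, F, A); Eb3 is not a chord tone.
It is approached by step down from F3 and left by leap up to A3.
Step in, leap out — an escape tone.

Non-chord tone — an escape tone.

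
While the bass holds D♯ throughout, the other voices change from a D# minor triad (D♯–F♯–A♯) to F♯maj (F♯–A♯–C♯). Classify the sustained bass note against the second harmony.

Pedal tone (pedal point).

The harmony at that moment is F♯ major triad (F♯, A♯, C♯); D♯ is not a chord tone.
It is held over (the same pitch as the preceding D♯) and then sustained as the same pitch into the next harmony.
Sustained through a change of harmony — a pedal tone.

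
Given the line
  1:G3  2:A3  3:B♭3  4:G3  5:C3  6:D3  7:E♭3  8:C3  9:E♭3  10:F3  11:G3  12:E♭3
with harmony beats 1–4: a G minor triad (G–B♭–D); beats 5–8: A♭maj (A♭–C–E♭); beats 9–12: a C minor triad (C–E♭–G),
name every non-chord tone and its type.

The harmony at that moment is G minor triad (G, B♭, D); A3 is not a chord tone.
It is approached by step up from G3 and left by step up to B♭3.
Step in, step out in the same direction — a passing tone.
The harmony at that moment is A♭ major triad (A♭, C, E♭); D3 is not a chord tone.
It is approached by step up from C3 and left by step up to E♭3.
Step in, step out in the same direction — a passing tone.
The harmony at that moment is C minor triad (C, E♭, G); F3 is not a chord tone.
It is approached by step up from E♭3 and left by step up to G3.
Step in, step out in the same direction — a passing tone.

A3 (beat 2) — passing tone; D3 (beat 6) — passing tone; F3 (beat 10) — passing tone.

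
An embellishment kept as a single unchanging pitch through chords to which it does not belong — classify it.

Approach: none. Departure: none — a single pitch is sustained while the chords change around it, passing through harmonies that do not contain it.
No melodic motion at all; the dissonance is created entirely by the moving harmonies against the stationary note — a pedal tone (pedal point).

Pedal tone.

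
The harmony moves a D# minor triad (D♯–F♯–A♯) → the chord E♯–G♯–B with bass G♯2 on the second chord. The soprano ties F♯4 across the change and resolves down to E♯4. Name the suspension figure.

7–6 suspension.

At the second chord the bass is G♯2. The suspended F♯4 lies a seventh above the bass; after resolving down by step to E♯4, the interval above the bass becomes a sixth.
Suspension figures are named by those two intervals: 7–6.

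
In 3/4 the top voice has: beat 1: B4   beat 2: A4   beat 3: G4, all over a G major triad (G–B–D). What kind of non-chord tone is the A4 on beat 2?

The harmony at that moment is G major triad (G, B, D); A4 is not a chord tone.
It is approached by step down from B4 and left by step down to G4.
Step in, step out in the same direction — a passing tone.

Passing tone.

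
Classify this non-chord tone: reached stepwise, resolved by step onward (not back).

Approach: by step. Departure: by step, continuing in the same direction.
Stepwise on both sides with no change of direction means the note fills in the space between two different chord tones — a passing tone. (Had it turned back to its starting note it would be a neighbor tone instead.)

Passing tone.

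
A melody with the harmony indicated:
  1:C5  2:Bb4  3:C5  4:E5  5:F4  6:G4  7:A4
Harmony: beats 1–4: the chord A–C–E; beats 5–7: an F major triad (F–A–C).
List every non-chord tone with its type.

The harmony at that moment is A minor triad (A, C, E); Bb4 is not a chord tone.
It is approached by step down from C5 and left by step up to C5.
Step away and step back to the same note — a neighbor tone (lower neighbor).
The harmony at that moment is F major triad (F, A, C); G4 is not a chord tone.
It is approached by step up from F4 and left by step up to A4.
Step in, step out in the same direction — a passing tone.

Bb4 (beat 2) — neighbor tone; G4 (beat 6) — passing tone.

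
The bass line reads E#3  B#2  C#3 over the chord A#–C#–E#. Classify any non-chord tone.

B#2 is an appoggiatura.

The harmony at that moment is A# minor triad (A#, C#, E#); B#2 is not a chord tone.
It is approached by leap down from E#3 and left by step up to C#3.
Leap in, step out — an appoggiatura.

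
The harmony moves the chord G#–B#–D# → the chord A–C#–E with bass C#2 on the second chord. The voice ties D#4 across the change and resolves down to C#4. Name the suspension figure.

At the second chord the bass is C#2. The suspended D#4 lies a ninth above the bass; after resolving down by step to C#4, the interval above the bass becomes an octave.
Suspension figures are named by those two intervals: 9–8.

9–8 suspension.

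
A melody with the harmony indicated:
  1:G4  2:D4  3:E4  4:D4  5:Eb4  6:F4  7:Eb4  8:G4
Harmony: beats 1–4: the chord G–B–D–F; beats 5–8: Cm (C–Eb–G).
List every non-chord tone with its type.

The harmony at that moment is G dominant seventh chord (G, B, D, F); E4 is not a chord tone.
It is approached by step up from D4 and left by step down to D4.
Step away and step back to the same note — a neighbor tone (upper neighbor).
The harmony at that moment is C minor triad (C, Eb, G); F4 is not a chord tone.
It is approached by step up from Eb4 and left by step down to Eb4.
Step away and step back to the same note — a neighbor tone (upper neighbor).

E4 (beat 3) — neighbor tone; F4 (beat 6) — neighbor tone.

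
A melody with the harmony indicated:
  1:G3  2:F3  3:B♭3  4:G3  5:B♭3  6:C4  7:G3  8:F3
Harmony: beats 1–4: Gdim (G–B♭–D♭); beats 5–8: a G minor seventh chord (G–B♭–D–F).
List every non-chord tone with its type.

The harmony at that moment is G diminished triad (G, B♭, D♭); F3 is not a chord tone.
It is approached by step down from G3 and left by leap up to B♭3.
Step in, leap out — an escape tone.
The harmony at that moment is G minor seventh chord (G, B♭, D, F); C4 is not a chord tone.
It is approached by step up from B♭3 and left by leap down to G3.
Step in, leap out — an escape tone.

F3 (beat 2) — escape tone; C4 (beat 6) — escape tone.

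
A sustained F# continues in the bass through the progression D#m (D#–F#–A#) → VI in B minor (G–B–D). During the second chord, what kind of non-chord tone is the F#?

The harmony at that moment is G major triad (G, B, D); F# is not a chord tone.
It is held over (the same pitch as the preceding F#) and then sustained as the same pitch into the next harmony.
Sustained through a change of harmony — a pedal tone.

Pedal tone (pedal point).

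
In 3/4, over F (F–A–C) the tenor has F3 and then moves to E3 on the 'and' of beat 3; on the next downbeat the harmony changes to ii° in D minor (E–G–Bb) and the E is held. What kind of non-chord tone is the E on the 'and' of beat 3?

Anticipation.

The harmony at that moment is F major triad (F, A, C); E3 is not a chord tone.
It is approached by step down from F3 and then sustained as the same pitch into the next harmony.
Arriving early and becoming a chord tone when the harmony changes — an anticipation.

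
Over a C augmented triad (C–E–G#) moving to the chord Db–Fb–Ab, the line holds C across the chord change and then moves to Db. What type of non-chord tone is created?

The harmony at that moment is Db minor triad (Db, Fb, Ab); C is not a chord tone.
It is held over (the same pitch as the preceding C) and left by step up to Db.
Held over from the previous chord and resolving up by step — a retardation.

C is a retardation.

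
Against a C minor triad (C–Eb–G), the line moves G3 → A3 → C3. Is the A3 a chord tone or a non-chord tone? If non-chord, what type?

The harmony at that moment is C minor triad (C, Eb, G); A3 is not a chord tone.
It is approached by step up from G3 and left by leap down to C3.
Step in, leap out — an escape tone.

Non-chord tone — an escape tone.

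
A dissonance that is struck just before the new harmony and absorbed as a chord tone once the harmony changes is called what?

Approach: ahead of the chord change (typically by step), so it is dissonant against the current harmony. Departure: none — the same pitch is restated or held and is a chord tone of the new harmony.
Dissonant first, consonant once the harmony catches up: the note simply arrives early — an anticipation. (The reverse timing, consonant first and dissonant after the change, would be a suspension or retardation.)

Anticipation.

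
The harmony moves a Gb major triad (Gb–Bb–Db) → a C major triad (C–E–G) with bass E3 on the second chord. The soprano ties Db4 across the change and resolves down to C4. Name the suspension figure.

7–6 suspension.

At the second chord the bass is E3. The suspended Db4 lies a seventh above the bass; after resolving down by step to C4, the interval above the bass becomes a sixth.
Suspension figures are named by those two intervals: 7–6.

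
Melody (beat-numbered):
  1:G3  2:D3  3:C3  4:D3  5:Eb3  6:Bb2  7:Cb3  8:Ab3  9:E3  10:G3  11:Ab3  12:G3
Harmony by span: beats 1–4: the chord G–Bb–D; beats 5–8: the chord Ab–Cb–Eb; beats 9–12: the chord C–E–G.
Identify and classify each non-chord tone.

The harmony at that moment is G minor triad (G, Bb, D); C3 is not a chord tone.
It is approached by step down from D3 and left by step up to D3.
Step away and step back to the same note — a neighbor tone (lower neighbor).
The harmony at that moment is Ab minor triad (Ab, Cb, Eb); Bb2 is not a chord tone.
It is approached by leap down from Eb3 and left by step up to Cb3.
Leap in, step out — an appoggiatura.
The harmony at that moment is C major triad (C, E, G); Ab3 is not a chord tone.
It is approached by step up from G3 and left by step down to G3.
Step away and step back to the same note — a neighbor tone (upper neighbor).

C3 (beat 3) — neighbor tone; Bb2 (beat 6) — appoggiatura; Ab3 (beat 11) — neighbor tone.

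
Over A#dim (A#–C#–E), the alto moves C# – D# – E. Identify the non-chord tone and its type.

The harmony at that moment is A# diminished triad (A#, C#, E); D# is not a chord tone.
It is approached by step up from C# and left by step up to E.
Step in, step out in the same direction — a passing tone.

D# is a passing tone.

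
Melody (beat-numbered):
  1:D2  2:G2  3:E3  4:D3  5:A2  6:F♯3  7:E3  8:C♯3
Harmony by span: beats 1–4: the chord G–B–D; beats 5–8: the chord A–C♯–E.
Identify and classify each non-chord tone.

E3 (beat 3) — appoggiatura; F♯3 (beat 6) — appoggiatura.

The harmony at that moment is G major triad (G, B, D); E3 is not a chord tone.
It is approached by leap up from G2 and left by step down to D3.
Leap in, step out — an appoggiatura.
The harmony at that moment is A major triad (A, C♯, E); F♯3 is not a chord tone.
It is approached by leap up from A2 and left by step down to E3.
Leap in, step out — an appoggiatura.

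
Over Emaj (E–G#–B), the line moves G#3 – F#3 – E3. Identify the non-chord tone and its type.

F#3 is a passing tone.

The harmony at that moment is E major triad (E, G#, B); F#3 is not a chord tone.
It is approached by step down from G#3 and left by step down to E3.
Step in, step out in the same direction — a passing tone.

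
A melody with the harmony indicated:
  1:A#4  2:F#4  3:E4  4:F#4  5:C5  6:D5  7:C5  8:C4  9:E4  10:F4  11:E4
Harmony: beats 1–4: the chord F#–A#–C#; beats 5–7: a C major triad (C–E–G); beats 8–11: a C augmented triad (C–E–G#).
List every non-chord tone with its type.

E4 (beat 3) — neighbor tone; D5 (beat 6) — neighbor tone; F4 (beat 10) — neighbor tone.

The harmony at that moment is F# major triad (F#, A#, C#); E4 is not a chord tone.
It is approached by step down from F#4 and left by step up to F#4.
Step away and step back to the same note — a neighbor tone (lower neighbor).
The harmony at that moment is C major triad (C, E, G); D5 is not a chord tone.
It is approached by step up from C5 and left by step down to C5.
Step away and step back to the same note — a neighbor tone (upper neighbor).
The harmony at that moment is C augmented triad (C, E, G#); F4 is not a chord tone.
It is approached by step up from E4 and left by step down to E4.
Step away and step back to the same note — a neighbor tone (upper neighbor).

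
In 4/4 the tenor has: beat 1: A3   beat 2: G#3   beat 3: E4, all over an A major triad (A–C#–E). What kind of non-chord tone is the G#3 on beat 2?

Escape tone.

The harmony at that moment is A major triad (A, C#, E); G#3 is not a chord tone.
It is approached by step down from A3 and left by leap up to E4.
Step in, leap out, on a weak beat — an escape tone.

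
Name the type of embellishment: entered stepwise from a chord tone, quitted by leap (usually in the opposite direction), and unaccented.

Approach: by step. Departure: by leap. Metric position: weak.
Step in, leap out, from a weak position — an escape tone (échappée). (It is the mirror image of the appoggiatura, which leaps in and steps out on a strong beat.)

Escape tone.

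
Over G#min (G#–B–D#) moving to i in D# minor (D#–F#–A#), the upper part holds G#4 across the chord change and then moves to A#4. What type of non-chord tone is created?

G#4 is a retardation.

The harmony at that moment is D# minor triad (D#, F#, A#); G#4 is not a chord tone.
It is held over (the same pitch as the preceding G#4) and left by step up to A#4.
Held over from the previous chord and resolving up by step — a retardation.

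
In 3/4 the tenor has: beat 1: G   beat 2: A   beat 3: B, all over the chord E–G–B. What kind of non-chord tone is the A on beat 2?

The harmony at that moment is E minor triad (E, G, B); A is not a chord tone.
It is approached by step up from G and left by step up to B.
Step in, step out in the same direction — a passing tone.

Passing tone.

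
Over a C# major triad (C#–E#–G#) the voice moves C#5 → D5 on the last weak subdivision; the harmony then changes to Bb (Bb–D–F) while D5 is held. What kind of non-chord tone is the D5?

The harmony at that moment is C# major triad (C#, E#, G#); D5 is not a chord tone.
It is approached by step up from C#5 and then sustained as the same pitch into the next harmony.
Arriving early and becoming a chord tone when the harmony changes — an anticipation.

D5 is an anticipation.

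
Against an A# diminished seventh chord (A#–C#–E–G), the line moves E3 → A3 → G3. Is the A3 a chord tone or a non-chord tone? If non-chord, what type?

Non-chord tone — an appoggiatura.

The harmony at that moment is A# diminished seventh chord (A#, C#, E, G); A3 is not a chord tone.
It is approached by leap up from E3 and left by step down to G3.
Leap in, step out — an appoggiatura.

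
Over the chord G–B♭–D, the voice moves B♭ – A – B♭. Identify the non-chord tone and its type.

The harmony at that moment is G minor triad (G, B♭, D); A is not a chord tone.
It is approached by step down from B♭ and left by step up to B♭.
Step away and step back to the same note — a neighbor tone (lower neighbor).

A is a neighbor tone.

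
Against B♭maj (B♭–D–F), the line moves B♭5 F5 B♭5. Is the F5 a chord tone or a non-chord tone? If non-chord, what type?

Chord tone (the fifth of Bb major triad).

Bb major triad contains B♭, D, F; F is the fifth, so it is a chord tone.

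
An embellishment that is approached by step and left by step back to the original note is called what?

Approach: by step. Departure: by step in the opposite direction, back to the starting pitch.
Stepwise on both sides but reversing to return to the same chord tone — a neighbor tone. (Had it continued onward in the same direction it would be a passing tone instead.)

Neighbor tone.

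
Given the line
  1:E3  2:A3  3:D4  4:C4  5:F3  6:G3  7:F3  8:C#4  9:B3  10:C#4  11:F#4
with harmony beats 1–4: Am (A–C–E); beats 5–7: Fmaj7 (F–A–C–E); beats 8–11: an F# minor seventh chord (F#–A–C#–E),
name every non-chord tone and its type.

D4 (beat 3) — appoggiatura; G3 (beat 6) — neighbor tone; B3 (beat 9) — neighbor tone.

The harmony at that moment is A minor triad (A, C, E); D4 is not a chord tone.
It is approached by leap up from A3 and left by step down to C4.
Leap in, step out — an appoggiatura.
The harmony at that moment is F major seventh chord (F, A, C, E); G3 is not a chord tone.
It is approached by step up from F3 and left by step down to F3.
Step away and step back to the same note — a neighbor tone (upper neighbor).
The harmony at that moment is F# minor seventh chord (F#, A, C#, E); B3 is not a chord tone.
It is approached by step down from C#4 and left by step up to C#4.
Step away and step back to the same note — a neighbor tone (lower neighbor).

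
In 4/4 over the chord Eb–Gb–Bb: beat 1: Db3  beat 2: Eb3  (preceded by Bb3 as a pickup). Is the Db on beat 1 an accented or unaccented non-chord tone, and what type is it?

Accented appoggiatura.

The harmony at that moment is Eb minor triad (Eb, Gb, Bb); Db3 is not a chord tone.
It is approached by leap down from Bb3 and left by step up to Eb3.
Leap in, step out — an appoggiatura.
It falls on the downbeat, so it is accented.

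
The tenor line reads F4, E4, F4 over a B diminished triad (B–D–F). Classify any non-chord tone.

The harmony at that moment is B diminished triad (B, D, F); E4 is not a chord tone.
It is approached by step down from F4 and left by step up to F4.
Step away and step back to the same note — a neighbor tone (lower neighbor).

E4 is a neighbor tone.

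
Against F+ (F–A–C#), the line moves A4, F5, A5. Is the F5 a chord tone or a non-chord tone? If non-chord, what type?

F augmented triad contains F, A, C#; F is the root, so it is a chord tone.

Chord tone (the root of F augmented triad).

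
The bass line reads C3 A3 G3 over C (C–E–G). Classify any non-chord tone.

A3 is an appoggiatura.

The harmony at that moment is C major triad (C, E, G); A3 is not a chord tone.
It is approached by leap up from C3 and left by step down to G3.
Leap in, step out — an appoggiatura.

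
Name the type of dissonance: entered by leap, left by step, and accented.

Approach: by leap. Departure: by step. Metric position: strong.
Leap in, step out, in a metrically strong position — an appoggiatura. (It is the mirror image of the escape tone, which steps in and leaps out from a weak position.)

Appoggiatura.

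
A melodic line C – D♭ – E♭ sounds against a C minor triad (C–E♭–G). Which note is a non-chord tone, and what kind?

The harmony at that moment is C minor triad (C, E♭, G); D♭ is not a chord tone.
It is approached by step up from C and left by step up to E♭.
Step in, step out in the same direction — a passing tone.

D♭ is a passing tone.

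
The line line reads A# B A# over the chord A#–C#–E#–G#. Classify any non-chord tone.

B is a neighbor tone.

The harmony at that moment is A# minor seventh chord (A#, C#, E#, G#); B is not a chord tone.
It is approached by step up from A# and left by step down to A#.
Step away and step back to the same note — a neighbor tone (upper neighbor).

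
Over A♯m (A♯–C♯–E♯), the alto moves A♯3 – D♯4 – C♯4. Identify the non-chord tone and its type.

D♯4 is an appoggiatura.

The harmony at that moment is A♯ minor triad (A♯, C♯, E♯); D♯4 is not a chord tone.
It is approached by leap up from A♯3 and left by step down to C♯4.
Leap in, step out — an appoggiatura.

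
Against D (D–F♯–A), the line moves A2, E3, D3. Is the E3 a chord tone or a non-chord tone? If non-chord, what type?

Non-chord tone — an appoggiatura.

The harmony at that moment is D major triad (D, F♯, A); E3 is not a chord tone.
It is approached by leap up from A2 and left by step down to D3.
Leap in, step out — an appoggiatura.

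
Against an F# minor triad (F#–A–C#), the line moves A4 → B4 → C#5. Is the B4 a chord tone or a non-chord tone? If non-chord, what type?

The harmony at that moment is F# minor triad (F#, A, C#); B4 is not a chord tone.
It is approached by step up from A4 and left by step up to C#5.
Step in, step out in the same direction — a passing tone.

Non-chord tone — a passing tone.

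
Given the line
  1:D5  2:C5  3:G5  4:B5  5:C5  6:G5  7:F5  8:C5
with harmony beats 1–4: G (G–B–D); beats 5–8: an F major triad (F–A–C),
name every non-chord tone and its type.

C5 (beat 2) — escape tone; G5 (beat 6) — appoggiatura.

The harmony at that moment is G major triad (G, B, D); C5 is not a chord tone.
It is approached by step down from D5 and left by leap up to G5.
Step in, leap out — an escape tone.
The harmony at that moment is F major triad (F, A, C); G5 is not a chord tone.
It is approached by leap up from C5 and left by step down to F5.
Leap in, step out — an appoggiatura.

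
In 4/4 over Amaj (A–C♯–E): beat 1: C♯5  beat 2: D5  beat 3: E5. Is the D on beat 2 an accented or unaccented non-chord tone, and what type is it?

The harmony at that moment is A major triad (A, C♯, E); D5 is not a chord tone.
It is approached by step up from C♯5 and left by step up to E5.
Step in, step out in the same direction — a passing tone.
It falls on a weak beat, so it is unaccented.

Unaccented passing tone.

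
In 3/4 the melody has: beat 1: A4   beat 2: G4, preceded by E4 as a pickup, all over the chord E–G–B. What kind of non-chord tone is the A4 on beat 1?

The harmony at that moment is E minor triad (E, G, B); A4 is not a chord tone.
It is approached by leap up from E4 and left by step down to G4.
Leap in, step out, metrically accented — an appoggiatura.

Appoggiatura.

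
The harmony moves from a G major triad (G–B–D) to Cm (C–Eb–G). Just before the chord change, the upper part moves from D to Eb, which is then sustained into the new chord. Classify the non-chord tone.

The harmony at that moment is G major triad (G, B, D); Eb is not a chord tone.
It is approached by step up from D and then sustained as the same pitch into the next harmony.
Arriving early and becoming a chord tone when the harmony changes — an anticipation.

Eb is an anticipation.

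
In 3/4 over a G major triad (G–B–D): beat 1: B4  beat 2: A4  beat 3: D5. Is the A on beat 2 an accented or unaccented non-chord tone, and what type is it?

The harmony at that moment is G major triad (G, B, D); A4 is not a chord tone.
It is approached by step down from B4 and left by leap up to D5.
Step in, leap out — an escape tone.
It falls on a weak beat, so it is unaccented.

Unaccented escape tone.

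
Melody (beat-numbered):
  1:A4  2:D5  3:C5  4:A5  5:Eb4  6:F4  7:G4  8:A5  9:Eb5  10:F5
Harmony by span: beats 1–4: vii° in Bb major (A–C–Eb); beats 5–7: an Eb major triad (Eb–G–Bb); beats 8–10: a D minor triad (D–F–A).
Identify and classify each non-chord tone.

D5 (beat 2) — appoggiatura; F4 (beat 6) — passing tone; Eb5 (beat 9) — appoggiatura.

The harmony at that moment is A diminished triad (A, C, Eb); D5 is not a chord tone.
It is approached by leap up from A4 and left by step down to C5.
Leap in, step out — an appoggiatura.
The harmony at that moment is Eb major triad (Eb, G, Bb); F4 is not a chord tone.
It is approached by step up from Eb4 and left by step up to G4.
Step in, step out in the same direction — a passing tone.
The harmony at that moment is D minor triad (D, F, A); Eb5 is not a chord tone.
It is approached by leap down from A5 and left by step up to F5.
Leap in, step out — an appoggiatura.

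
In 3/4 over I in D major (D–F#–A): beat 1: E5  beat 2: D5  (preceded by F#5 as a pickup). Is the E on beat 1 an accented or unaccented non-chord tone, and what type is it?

The harmony at that moment is D major triad (D, F#, A); E5 is not a chord tone.
It is approached by step down from F#5 and left by step down to D5.
Step in, step out in the same direction — a passing tone.
It falls on the downbeat, so it is accented.

Accented passing tone.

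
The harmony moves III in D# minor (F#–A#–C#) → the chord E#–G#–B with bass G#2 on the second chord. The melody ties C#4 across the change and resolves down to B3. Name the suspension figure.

At the second chord the bass is G#2. The suspended C#4 lies a fourth above the bass; after resolving down by step to B3, the interval above the bass becomes a third.
Suspension figures are named by those two intervals: 4–3.

4–3 suspension.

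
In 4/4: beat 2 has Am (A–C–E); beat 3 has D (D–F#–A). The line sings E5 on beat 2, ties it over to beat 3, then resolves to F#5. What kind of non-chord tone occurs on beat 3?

The harmony at that moment is D major triad (D, F#, A); E5 is not a chord tone.
It is held over (the same pitch as the preceding E5) and left by step up to F#5.
Held over from the previous chord and resolving up by step — a retardation.

Retardation.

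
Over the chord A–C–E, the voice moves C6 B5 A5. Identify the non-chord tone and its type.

The harmony at that moment is A minor triad (A, C, E); B5 is not a chord tone.
It is approached by step down from C6 and left by step down to A5.
Step in, step out in the same direction — a passing tone.

B5 is a passing tone.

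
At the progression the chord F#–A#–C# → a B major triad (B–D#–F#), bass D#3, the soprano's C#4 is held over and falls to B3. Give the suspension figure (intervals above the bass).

7–6 suspension.

At the second chord the bass is D#3. The suspended C#4 lies a seventh above the bass; after resolving down by step to B3, the interval above the bass becomes a sixth.
Suspension figures are named by those two intervals: 7–6.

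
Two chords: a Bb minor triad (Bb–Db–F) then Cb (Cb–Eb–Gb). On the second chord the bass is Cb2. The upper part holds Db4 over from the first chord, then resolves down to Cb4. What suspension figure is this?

At the second chord the bass is Cb2. The suspended Db4 lies a ninth above the bass; after resolving down by step to Cb4, the interval above the bass becomes an octave.
Suspension figures are named by those two intervals: 9–8.

9–8 suspension.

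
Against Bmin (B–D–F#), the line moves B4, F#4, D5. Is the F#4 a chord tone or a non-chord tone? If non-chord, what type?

Chord tone (the fifth of B minor triad).

B minor triad contains B, D, F#; F# is the fifth, so it is a chord tone.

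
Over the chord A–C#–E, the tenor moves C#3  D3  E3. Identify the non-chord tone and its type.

D3 is a passing tone.

The harmony at that moment is A major triad (A, C#, E); D3 is not a chord tone.
It is approached by step up from C#3 and left by step up to E3.
Step in, step out in the same direction — a passing tone.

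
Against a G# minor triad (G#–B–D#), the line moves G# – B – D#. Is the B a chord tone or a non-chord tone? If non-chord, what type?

Chord tone (the third of G# minor triad).

G# minor triad contains G#, B, D#; B is the third, so it is a chord tone.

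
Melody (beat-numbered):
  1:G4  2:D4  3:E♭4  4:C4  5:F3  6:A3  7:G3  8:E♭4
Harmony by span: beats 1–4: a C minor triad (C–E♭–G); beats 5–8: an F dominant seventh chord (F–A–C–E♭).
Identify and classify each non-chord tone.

The harmony at that moment is C minor triad (C, E♭, G); D4 is not a chord tone.
It is approached by leap down from G4 and left by step up to E♭4.
Leap in, step out — an appoggiatura.
The harmony at that moment is F dominant seventh chord (F, A, C, E♭); G3 is not a chord tone.
It is approached by step down from A3 and left by leap up to E♭4.
Step in, leap out — an escape tone.

D4 (beat 2) — appoggiatura; G3 (beat 7) — escape tone.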